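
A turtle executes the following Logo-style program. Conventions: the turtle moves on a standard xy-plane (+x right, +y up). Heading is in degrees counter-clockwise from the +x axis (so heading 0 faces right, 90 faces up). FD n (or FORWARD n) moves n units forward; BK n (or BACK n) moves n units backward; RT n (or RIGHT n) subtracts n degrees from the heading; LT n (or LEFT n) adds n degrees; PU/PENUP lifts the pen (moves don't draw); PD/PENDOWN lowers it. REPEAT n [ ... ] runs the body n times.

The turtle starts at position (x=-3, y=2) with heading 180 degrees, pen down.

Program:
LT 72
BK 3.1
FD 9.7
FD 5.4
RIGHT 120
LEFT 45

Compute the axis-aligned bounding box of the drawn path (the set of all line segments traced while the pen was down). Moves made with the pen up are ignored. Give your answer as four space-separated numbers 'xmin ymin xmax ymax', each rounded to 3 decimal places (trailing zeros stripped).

Executing turtle program step by step:
Start: pos=(-3,2), heading=180, pen down
LT 72: heading 180 -> 252
BK 3.1: (-3,2) -> (-2.042,4.948) [heading=252, draw]
FD 9.7: (-2.042,4.948) -> (-5.04,-4.277) [heading=252, draw]
FD 5.4: (-5.04,-4.277) -> (-6.708,-9.413) [heading=252, draw]
RT 120: heading 252 -> 132
LT 45: heading 132 -> 177
Final: pos=(-6.708,-9.413), heading=177, 3 segment(s) drawn

Segment endpoints: x in {-6.708, -5.04, -3, -2.042}, y in {-9.413, -4.277, 2, 4.948}
xmin=-6.708, ymin=-9.413, xmax=-2.042, ymax=4.948

Answer: -6.708 -9.413 -2.042 4.948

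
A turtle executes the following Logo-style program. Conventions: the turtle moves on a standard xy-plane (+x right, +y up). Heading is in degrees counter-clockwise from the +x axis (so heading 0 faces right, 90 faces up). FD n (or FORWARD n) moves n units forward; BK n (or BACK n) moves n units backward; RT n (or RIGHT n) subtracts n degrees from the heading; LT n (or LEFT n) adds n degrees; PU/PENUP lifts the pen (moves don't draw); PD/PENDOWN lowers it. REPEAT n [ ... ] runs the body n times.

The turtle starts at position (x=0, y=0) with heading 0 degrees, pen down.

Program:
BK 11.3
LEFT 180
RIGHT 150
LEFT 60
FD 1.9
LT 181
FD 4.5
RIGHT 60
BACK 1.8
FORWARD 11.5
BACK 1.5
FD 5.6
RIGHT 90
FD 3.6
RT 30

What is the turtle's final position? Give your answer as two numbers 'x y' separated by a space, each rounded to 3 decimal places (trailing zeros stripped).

Executing turtle program step by step:
Start: pos=(0,0), heading=0, pen down
BK 11.3: (0,0) -> (-11.3,0) [heading=0, draw]
LT 180: heading 0 -> 180
RT 150: heading 180 -> 30
LT 60: heading 30 -> 90
FD 1.9: (-11.3,0) -> (-11.3,1.9) [heading=90, draw]
LT 181: heading 90 -> 271
FD 4.5: (-11.3,1.9) -> (-11.221,-2.599) [heading=271, draw]
RT 60: heading 271 -> 211
BK 1.8: (-11.221,-2.599) -> (-9.679,-1.672) [heading=211, draw]
FD 11.5: (-9.679,-1.672) -> (-19.536,-7.595) [heading=211, draw]
BK 1.5: (-19.536,-7.595) -> (-18.25,-6.823) [heading=211, draw]
FD 5.6: (-18.25,-6.823) -> (-23.05,-9.707) [heading=211, draw]
RT 90: heading 211 -> 121
FD 3.6: (-23.05,-9.707) -> (-24.905,-6.621) [heading=121, draw]
RT 30: heading 121 -> 91
Final: pos=(-24.905,-6.621), heading=91, 8 segment(s) drawn

Answer: -24.905 -6.621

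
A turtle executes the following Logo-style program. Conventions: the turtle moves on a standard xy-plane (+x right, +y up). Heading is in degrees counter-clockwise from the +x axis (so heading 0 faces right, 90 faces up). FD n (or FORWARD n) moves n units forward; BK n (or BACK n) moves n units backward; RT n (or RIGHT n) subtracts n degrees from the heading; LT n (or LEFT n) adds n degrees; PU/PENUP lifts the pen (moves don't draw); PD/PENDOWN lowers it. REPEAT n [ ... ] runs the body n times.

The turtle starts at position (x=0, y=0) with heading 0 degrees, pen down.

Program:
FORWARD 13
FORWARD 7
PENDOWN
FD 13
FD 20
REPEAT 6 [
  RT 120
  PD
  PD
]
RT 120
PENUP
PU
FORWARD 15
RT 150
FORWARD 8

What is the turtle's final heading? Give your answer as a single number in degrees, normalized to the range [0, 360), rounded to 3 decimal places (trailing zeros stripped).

Executing turtle program step by step:
Start: pos=(0,0), heading=0, pen down
FD 13: (0,0) -> (13,0) [heading=0, draw]
FD 7: (13,0) -> (20,0) [heading=0, draw]
PD: pen down
FD 13: (20,0) -> (33,0) [heading=0, draw]
FD 20: (33,0) -> (53,0) [heading=0, draw]
REPEAT 6 [
  -- iteration 1/6 --
  RT 120: heading 0 -> 240
  PD: pen down
  PD: pen down
  -- iteration 2/6 --
  RT 120: heading 240 -> 120
  PD: pen down
  PD: pen down
  -- iteration 3/6 --
  RT 120: heading 120 -> 0
  PD: pen down
  PD: pen down
  -- iteration 4/6 --
  RT 120: heading 0 -> 240
  PD: pen down
  PD: pen down
  -- iteration 5/6 --
  RT 120: heading 240 -> 120
  PD: pen down
  PD: pen down
  -- iteration 6/6 --
  RT 120: heading 120 -> 0
  PD: pen down
  PD: pen down
]
RT 120: heading 0 -> 240
PU: pen up
PU: pen up
FD 15: (53,0) -> (45.5,-12.99) [heading=240, move]
RT 150: heading 240 -> 90
FD 8: (45.5,-12.99) -> (45.5,-4.99) [heading=90, move]
Final: pos=(45.5,-4.99), heading=90, 4 segment(s) drawn

Answer: 90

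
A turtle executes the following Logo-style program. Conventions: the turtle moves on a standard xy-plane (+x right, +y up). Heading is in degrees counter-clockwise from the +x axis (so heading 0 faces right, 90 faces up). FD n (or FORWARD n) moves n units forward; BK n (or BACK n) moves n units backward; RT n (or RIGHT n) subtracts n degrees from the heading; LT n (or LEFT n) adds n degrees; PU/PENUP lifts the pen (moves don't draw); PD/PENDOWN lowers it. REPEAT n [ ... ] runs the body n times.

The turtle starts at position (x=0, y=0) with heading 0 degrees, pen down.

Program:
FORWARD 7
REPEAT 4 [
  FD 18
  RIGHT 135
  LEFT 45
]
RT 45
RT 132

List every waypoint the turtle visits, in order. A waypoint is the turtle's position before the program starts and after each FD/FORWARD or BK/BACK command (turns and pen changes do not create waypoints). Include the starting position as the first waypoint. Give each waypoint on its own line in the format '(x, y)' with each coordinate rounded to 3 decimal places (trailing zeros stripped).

Executing turtle program step by step:
Start: pos=(0,0), heading=0, pen down
FD 7: (0,0) -> (7,0) [heading=0, draw]
REPEAT 4 [
  -- iteration 1/4 --
  FD 18: (7,0) -> (25,0) [heading=0, draw]
  RT 135: heading 0 -> 225
  LT 45: heading 225 -> 270
  -- iteration 2/4 --
  FD 18: (25,0) -> (25,-18) [heading=270, draw]
  RT 135: heading 270 -> 135
  LT 45: heading 135 -> 180
  -- iteration 3/4 --
  FD 18: (25,-18) -> (7,-18) [heading=180, draw]
  RT 135: heading 180 -> 45
  LT 45: heading 45 -> 90
  -- iteration 4/4 --
  FD 18: (7,-18) -> (7,0) [heading=90, draw]
  RT 135: heading 90 -> 315
  LT 45: heading 315 -> 0
]
RT 45: heading 0 -> 315
RT 132: heading 315 -> 183
Final: pos=(7,0), heading=183, 5 segment(s) drawn
Waypoints (6 total):
(0, 0)
(7, 0)
(25, 0)
(25, -18)
(7, -18)
(7, 0)

Answer: (0, 0)
(7, 0)
(25, 0)
(25, -18)
(7, -18)
(7, 0)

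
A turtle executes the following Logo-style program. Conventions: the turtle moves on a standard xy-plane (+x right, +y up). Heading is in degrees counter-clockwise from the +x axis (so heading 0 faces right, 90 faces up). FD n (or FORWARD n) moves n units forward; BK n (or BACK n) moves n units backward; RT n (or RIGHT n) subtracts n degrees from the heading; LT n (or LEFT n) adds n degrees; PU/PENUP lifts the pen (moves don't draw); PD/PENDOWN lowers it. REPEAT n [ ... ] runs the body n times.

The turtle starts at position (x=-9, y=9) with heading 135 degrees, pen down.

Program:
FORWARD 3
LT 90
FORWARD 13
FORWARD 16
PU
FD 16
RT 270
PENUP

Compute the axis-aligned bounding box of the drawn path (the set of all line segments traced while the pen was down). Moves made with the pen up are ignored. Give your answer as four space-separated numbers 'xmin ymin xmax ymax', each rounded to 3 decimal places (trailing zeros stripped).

Answer: -31.627 -9.385 -9 11.121

Derivation:
Executing turtle program step by step:
Start: pos=(-9,9), heading=135, pen down
FD 3: (-9,9) -> (-11.121,11.121) [heading=135, draw]
LT 90: heading 135 -> 225
FD 13: (-11.121,11.121) -> (-20.314,1.929) [heading=225, draw]
FD 16: (-20.314,1.929) -> (-31.627,-9.385) [heading=225, draw]
PU: pen up
FD 16: (-31.627,-9.385) -> (-42.941,-20.698) [heading=225, move]
RT 270: heading 225 -> 315
PU: pen up
Final: pos=(-42.941,-20.698), heading=315, 3 segment(s) drawn

Segment endpoints: x in {-31.627, -20.314, -11.121, -9}, y in {-9.385, 1.929, 9, 11.121}
xmin=-31.627, ymin=-9.385, xmax=-9, ymax=11.121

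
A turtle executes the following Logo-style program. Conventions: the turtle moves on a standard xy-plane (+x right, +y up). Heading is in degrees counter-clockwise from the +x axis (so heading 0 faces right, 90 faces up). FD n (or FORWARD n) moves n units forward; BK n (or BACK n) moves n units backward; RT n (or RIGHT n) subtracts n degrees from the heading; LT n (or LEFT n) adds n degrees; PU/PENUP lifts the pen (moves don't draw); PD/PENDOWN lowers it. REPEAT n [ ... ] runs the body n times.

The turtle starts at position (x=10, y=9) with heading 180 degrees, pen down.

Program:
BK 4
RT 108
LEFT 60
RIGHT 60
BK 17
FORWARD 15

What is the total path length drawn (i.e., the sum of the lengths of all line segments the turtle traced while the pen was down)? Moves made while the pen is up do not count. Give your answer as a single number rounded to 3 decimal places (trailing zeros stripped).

Executing turtle program step by step:
Start: pos=(10,9), heading=180, pen down
BK 4: (10,9) -> (14,9) [heading=180, draw]
RT 108: heading 180 -> 72
LT 60: heading 72 -> 132
RT 60: heading 132 -> 72
BK 17: (14,9) -> (8.747,-7.168) [heading=72, draw]
FD 15: (8.747,-7.168) -> (13.382,7.098) [heading=72, draw]
Final: pos=(13.382,7.098), heading=72, 3 segment(s) drawn

Segment lengths:
  seg 1: (10,9) -> (14,9), length = 4
  seg 2: (14,9) -> (8.747,-7.168), length = 17
  seg 3: (8.747,-7.168) -> (13.382,7.098), length = 15
Total = 36

Answer: 36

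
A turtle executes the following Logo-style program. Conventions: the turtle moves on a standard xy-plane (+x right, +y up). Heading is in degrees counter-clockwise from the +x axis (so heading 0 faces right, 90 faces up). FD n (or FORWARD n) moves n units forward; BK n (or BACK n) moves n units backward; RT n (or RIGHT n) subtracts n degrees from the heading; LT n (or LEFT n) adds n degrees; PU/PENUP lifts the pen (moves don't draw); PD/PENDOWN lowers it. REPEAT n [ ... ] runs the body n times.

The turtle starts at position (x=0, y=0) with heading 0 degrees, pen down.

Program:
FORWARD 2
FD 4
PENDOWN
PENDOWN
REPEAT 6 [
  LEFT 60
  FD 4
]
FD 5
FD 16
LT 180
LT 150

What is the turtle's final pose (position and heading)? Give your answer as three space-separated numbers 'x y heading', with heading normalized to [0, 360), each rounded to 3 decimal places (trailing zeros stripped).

Answer: 27 0 330

Derivation:
Executing turtle program step by step:
Start: pos=(0,0), heading=0, pen down
FD 2: (0,0) -> (2,0) [heading=0, draw]
FD 4: (2,0) -> (6,0) [heading=0, draw]
PD: pen down
PD: pen down
REPEAT 6 [
  -- iteration 1/6 --
  LT 60: heading 0 -> 60
  FD 4: (6,0) -> (8,3.464) [heading=60, draw]
  -- iteration 2/6 --
  LT 60: heading 60 -> 120
  FD 4: (8,3.464) -> (6,6.928) [heading=120, draw]
  -- iteration 3/6 --
  LT 60: heading 120 -> 180
  FD 4: (6,6.928) -> (2,6.928) [heading=180, draw]
  -- iteration 4/6 --
  LT 60: heading 180 -> 240
  FD 4: (2,6.928) -> (0,3.464) [heading=240, draw]
  -- iteration 5/6 --
  LT 60: heading 240 -> 300
  FD 4: (0,3.464) -> (2,0) [heading=300, draw]
  -- iteration 6/6 --
  LT 60: heading 300 -> 0
  FD 4: (2,0) -> (6,0) [heading=0, draw]
]
FD 5: (6,0) -> (11,0) [heading=0, draw]
FD 16: (11,0) -> (27,0) [heading=0, draw]
LT 180: heading 0 -> 180
LT 150: heading 180 -> 330
Final: pos=(27,0), heading=330, 10 segment(s) drawn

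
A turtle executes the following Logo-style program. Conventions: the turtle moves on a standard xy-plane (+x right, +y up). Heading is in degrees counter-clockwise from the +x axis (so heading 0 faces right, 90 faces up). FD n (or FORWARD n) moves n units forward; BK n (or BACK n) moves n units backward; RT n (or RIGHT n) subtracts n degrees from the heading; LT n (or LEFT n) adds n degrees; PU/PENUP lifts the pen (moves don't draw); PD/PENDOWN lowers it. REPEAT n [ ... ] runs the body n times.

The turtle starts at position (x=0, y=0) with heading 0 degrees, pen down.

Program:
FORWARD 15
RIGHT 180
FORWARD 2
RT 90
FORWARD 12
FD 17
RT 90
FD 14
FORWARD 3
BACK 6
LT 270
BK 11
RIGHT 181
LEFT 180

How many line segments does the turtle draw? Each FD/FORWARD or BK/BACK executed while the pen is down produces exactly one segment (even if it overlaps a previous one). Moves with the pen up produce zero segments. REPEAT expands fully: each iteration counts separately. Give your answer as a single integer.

Executing turtle program step by step:
Start: pos=(0,0), heading=0, pen down
FD 15: (0,0) -> (15,0) [heading=0, draw]
RT 180: heading 0 -> 180
FD 2: (15,0) -> (13,0) [heading=180, draw]
RT 90: heading 180 -> 90
FD 12: (13,0) -> (13,12) [heading=90, draw]
FD 17: (13,12) -> (13,29) [heading=90, draw]
RT 90: heading 90 -> 0
FD 14: (13,29) -> (27,29) [heading=0, draw]
FD 3: (27,29) -> (30,29) [heading=0, draw]
BK 6: (30,29) -> (24,29) [heading=0, draw]
LT 270: heading 0 -> 270
BK 11: (24,29) -> (24,40) [heading=270, draw]
RT 181: heading 270 -> 89
LT 180: heading 89 -> 269
Final: pos=(24,40), heading=269, 8 segment(s) drawn
Segments drawn: 8

Answer: 8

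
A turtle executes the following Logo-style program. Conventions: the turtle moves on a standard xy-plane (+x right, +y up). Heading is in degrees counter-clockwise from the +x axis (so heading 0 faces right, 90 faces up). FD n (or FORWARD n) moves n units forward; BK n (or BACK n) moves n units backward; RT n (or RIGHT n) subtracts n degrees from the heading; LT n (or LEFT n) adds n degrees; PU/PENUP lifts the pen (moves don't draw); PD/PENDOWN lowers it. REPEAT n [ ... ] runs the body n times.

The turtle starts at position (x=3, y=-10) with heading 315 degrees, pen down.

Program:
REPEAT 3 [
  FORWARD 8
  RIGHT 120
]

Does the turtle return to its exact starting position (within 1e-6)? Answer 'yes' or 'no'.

Answer: yes

Derivation:
Executing turtle program step by step:
Start: pos=(3,-10), heading=315, pen down
REPEAT 3 [
  -- iteration 1/3 --
  FD 8: (3,-10) -> (8.657,-15.657) [heading=315, draw]
  RT 120: heading 315 -> 195
  -- iteration 2/3 --
  FD 8: (8.657,-15.657) -> (0.929,-17.727) [heading=195, draw]
  RT 120: heading 195 -> 75
  -- iteration 3/3 --
  FD 8: (0.929,-17.727) -> (3,-10) [heading=75, draw]
  RT 120: heading 75 -> 315
]
Final: pos=(3,-10), heading=315, 3 segment(s) drawn

Start position: (3, -10)
Final position: (3, -10)
Distance = 0; < 1e-6 -> CLOSED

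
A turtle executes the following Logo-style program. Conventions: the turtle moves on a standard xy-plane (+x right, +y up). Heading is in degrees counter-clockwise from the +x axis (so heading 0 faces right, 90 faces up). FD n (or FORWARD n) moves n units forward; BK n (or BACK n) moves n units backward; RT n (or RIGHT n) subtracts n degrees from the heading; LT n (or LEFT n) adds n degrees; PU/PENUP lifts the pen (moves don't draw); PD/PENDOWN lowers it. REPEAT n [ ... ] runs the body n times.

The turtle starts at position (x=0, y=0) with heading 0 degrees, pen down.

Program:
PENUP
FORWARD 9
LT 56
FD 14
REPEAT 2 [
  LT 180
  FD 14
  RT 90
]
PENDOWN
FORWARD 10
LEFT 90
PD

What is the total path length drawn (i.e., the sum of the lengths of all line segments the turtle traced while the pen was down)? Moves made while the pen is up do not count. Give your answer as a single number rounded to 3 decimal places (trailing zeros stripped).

Answer: 10

Derivation:
Executing turtle program step by step:
Start: pos=(0,0), heading=0, pen down
PU: pen up
FD 9: (0,0) -> (9,0) [heading=0, move]
LT 56: heading 0 -> 56
FD 14: (9,0) -> (16.829,11.607) [heading=56, move]
REPEAT 2 [
  -- iteration 1/2 --
  LT 180: heading 56 -> 236
  FD 14: (16.829,11.607) -> (9,0) [heading=236, move]
  RT 90: heading 236 -> 146
  -- iteration 2/2 --
  LT 180: heading 146 -> 326
  FD 14: (9,0) -> (20.607,-7.829) [heading=326, move]
  RT 90: heading 326 -> 236
]
PD: pen down
FD 10: (20.607,-7.829) -> (15.015,-16.119) [heading=236, draw]
LT 90: heading 236 -> 326
PD: pen down
Final: pos=(15.015,-16.119), heading=326, 1 segment(s) drawn

Segment lengths:
  seg 1: (20.607,-7.829) -> (15.015,-16.119), length = 10
Total = 10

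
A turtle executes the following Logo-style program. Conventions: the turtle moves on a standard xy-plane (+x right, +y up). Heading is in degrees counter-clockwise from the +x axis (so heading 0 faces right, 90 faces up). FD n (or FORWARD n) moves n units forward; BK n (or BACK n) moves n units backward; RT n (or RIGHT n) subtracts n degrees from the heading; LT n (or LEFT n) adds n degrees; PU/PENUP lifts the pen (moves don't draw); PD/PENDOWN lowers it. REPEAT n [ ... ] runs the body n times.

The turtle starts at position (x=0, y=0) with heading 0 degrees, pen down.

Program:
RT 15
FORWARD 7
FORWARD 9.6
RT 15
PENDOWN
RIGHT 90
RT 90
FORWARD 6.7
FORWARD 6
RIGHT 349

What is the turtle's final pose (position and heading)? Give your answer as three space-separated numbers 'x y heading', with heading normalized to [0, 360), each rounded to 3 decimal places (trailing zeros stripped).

Answer: 5.036 2.054 161

Derivation:
Executing turtle program step by step:
Start: pos=(0,0), heading=0, pen down
RT 15: heading 0 -> 345
FD 7: (0,0) -> (6.761,-1.812) [heading=345, draw]
FD 9.6: (6.761,-1.812) -> (16.034,-4.296) [heading=345, draw]
RT 15: heading 345 -> 330
PD: pen down
RT 90: heading 330 -> 240
RT 90: heading 240 -> 150
FD 6.7: (16.034,-4.296) -> (10.232,-0.946) [heading=150, draw]
FD 6: (10.232,-0.946) -> (5.036,2.054) [heading=150, draw]
RT 349: heading 150 -> 161
Final: pos=(5.036,2.054), heading=161, 4 segment(s) drawn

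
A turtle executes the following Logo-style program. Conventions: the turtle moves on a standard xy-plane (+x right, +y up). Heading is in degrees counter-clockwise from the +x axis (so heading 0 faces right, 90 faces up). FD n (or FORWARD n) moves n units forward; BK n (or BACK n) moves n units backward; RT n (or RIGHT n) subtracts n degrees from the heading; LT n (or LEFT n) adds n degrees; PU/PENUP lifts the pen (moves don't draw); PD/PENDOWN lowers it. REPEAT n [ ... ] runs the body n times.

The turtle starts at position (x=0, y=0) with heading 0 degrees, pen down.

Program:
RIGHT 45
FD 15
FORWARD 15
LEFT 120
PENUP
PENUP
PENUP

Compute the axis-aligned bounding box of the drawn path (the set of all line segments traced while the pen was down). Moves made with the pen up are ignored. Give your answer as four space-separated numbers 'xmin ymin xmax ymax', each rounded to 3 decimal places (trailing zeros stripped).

Executing turtle program step by step:
Start: pos=(0,0), heading=0, pen down
RT 45: heading 0 -> 315
FD 15: (0,0) -> (10.607,-10.607) [heading=315, draw]
FD 15: (10.607,-10.607) -> (21.213,-21.213) [heading=315, draw]
LT 120: heading 315 -> 75
PU: pen up
PU: pen up
PU: pen up
Final: pos=(21.213,-21.213), heading=75, 2 segment(s) drawn

Segment endpoints: x in {0, 10.607, 21.213}, y in {-21.213, -10.607, 0}
xmin=0, ymin=-21.213, xmax=21.213, ymax=0

Answer: 0 -21.213 21.213 0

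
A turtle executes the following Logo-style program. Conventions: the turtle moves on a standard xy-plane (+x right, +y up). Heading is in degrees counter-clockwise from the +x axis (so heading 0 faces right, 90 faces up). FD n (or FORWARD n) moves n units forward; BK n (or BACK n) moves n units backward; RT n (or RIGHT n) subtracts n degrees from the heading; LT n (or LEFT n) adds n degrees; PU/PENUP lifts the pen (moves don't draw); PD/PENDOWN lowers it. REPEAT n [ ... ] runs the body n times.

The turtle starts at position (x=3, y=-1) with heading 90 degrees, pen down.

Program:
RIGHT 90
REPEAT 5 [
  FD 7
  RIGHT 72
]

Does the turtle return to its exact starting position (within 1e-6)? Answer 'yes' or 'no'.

Executing turtle program step by step:
Start: pos=(3,-1), heading=90, pen down
RT 90: heading 90 -> 0
REPEAT 5 [
  -- iteration 1/5 --
  FD 7: (3,-1) -> (10,-1) [heading=0, draw]
  RT 72: heading 0 -> 288
  -- iteration 2/5 --
  FD 7: (10,-1) -> (12.163,-7.657) [heading=288, draw]
  RT 72: heading 288 -> 216
  -- iteration 3/5 --
  FD 7: (12.163,-7.657) -> (6.5,-11.772) [heading=216, draw]
  RT 72: heading 216 -> 144
  -- iteration 4/5 --
  FD 7: (6.5,-11.772) -> (0.837,-7.657) [heading=144, draw]
  RT 72: heading 144 -> 72
  -- iteration 5/5 --
  FD 7: (0.837,-7.657) -> (3,-1) [heading=72, draw]
  RT 72: heading 72 -> 0
]
Final: pos=(3,-1), heading=0, 5 segment(s) drawn

Start position: (3, -1)
Final position: (3, -1)
Distance = 0; < 1e-6 -> CLOSED

Answer: yes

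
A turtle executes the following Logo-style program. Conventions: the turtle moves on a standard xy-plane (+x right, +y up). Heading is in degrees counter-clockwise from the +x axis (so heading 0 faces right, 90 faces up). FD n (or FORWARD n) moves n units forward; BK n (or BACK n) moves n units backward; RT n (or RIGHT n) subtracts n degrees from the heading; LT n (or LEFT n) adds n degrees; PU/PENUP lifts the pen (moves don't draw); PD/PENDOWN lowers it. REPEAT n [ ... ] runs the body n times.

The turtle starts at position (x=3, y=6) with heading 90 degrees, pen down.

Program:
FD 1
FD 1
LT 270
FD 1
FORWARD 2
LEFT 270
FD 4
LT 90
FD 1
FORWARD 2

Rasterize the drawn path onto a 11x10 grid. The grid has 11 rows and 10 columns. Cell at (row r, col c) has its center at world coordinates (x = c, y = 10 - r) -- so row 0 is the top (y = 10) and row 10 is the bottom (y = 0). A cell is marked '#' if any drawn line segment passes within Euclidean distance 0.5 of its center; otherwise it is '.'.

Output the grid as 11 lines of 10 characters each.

Segment 0: (3,6) -> (3,7)
Segment 1: (3,7) -> (3,8)
Segment 2: (3,8) -> (4,8)
Segment 3: (4,8) -> (6,8)
Segment 4: (6,8) -> (6,4)
Segment 5: (6,4) -> (7,4)
Segment 6: (7,4) -> (9,4)

Answer: ..........
..........
...####...
...#..#...
...#..#...
......#...
......####
..........
..........
..........
..........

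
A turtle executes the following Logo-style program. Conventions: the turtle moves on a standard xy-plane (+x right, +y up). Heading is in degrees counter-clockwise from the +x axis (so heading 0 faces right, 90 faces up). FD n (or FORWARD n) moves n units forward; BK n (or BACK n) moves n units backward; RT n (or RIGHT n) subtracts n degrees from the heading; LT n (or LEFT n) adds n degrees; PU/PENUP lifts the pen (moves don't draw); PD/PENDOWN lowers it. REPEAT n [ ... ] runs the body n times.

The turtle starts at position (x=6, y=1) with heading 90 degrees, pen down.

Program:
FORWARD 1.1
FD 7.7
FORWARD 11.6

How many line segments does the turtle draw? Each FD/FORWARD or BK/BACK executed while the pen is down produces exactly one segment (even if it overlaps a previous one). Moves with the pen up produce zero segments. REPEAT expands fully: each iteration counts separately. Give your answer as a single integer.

Executing turtle program step by step:
Start: pos=(6,1), heading=90, pen down
FD 1.1: (6,1) -> (6,2.1) [heading=90, draw]
FD 7.7: (6,2.1) -> (6,9.8) [heading=90, draw]
FD 11.6: (6,9.8) -> (6,21.4) [heading=90, draw]
Final: pos=(6,21.4), heading=90, 3 segment(s) drawn
Segments drawn: 3

Answer: 3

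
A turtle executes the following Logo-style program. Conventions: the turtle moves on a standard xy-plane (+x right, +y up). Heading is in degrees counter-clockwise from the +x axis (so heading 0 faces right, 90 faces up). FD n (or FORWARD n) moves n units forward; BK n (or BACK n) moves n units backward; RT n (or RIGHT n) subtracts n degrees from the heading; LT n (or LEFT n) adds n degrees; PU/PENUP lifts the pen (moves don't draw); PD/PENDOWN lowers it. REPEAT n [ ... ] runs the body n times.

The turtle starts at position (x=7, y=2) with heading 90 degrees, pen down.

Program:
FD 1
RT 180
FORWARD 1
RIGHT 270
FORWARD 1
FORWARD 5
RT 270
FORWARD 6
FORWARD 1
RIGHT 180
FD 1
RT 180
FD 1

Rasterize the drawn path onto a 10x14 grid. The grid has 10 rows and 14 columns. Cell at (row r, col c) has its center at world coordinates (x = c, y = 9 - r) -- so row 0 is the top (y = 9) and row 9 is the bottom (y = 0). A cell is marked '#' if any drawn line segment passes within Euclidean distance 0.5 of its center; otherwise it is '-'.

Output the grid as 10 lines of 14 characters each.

Answer: -------------#
-------------#
-------------#
-------------#
-------------#
-------------#
-------#-----#
-------#######
--------------
--------------

Derivation:
Segment 0: (7,2) -> (7,3)
Segment 1: (7,3) -> (7,2)
Segment 2: (7,2) -> (8,2)
Segment 3: (8,2) -> (13,2)
Segment 4: (13,2) -> (13,8)
Segment 5: (13,8) -> (13,9)
Segment 6: (13,9) -> (13,8)
Segment 7: (13,8) -> (13,9)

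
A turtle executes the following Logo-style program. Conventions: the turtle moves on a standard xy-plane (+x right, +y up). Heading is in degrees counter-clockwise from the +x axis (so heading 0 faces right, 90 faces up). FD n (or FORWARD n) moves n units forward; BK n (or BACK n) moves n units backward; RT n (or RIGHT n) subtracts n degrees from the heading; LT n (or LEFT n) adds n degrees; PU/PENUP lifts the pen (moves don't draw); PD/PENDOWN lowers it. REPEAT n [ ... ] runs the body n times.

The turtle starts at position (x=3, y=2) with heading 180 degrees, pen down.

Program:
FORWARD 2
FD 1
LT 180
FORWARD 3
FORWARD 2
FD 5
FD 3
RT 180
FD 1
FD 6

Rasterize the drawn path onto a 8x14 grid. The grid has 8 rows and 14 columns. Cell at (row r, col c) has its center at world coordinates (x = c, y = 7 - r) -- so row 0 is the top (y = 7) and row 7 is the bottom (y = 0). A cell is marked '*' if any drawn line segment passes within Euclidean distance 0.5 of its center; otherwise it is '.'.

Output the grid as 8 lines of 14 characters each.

Segment 0: (3,2) -> (1,2)
Segment 1: (1,2) -> (0,2)
Segment 2: (0,2) -> (3,2)
Segment 3: (3,2) -> (5,2)
Segment 4: (5,2) -> (10,2)
Segment 5: (10,2) -> (13,2)
Segment 6: (13,2) -> (12,2)
Segment 7: (12,2) -> (6,2)

Answer: ..............
..............
..............
..............
..............
**************
..............
..............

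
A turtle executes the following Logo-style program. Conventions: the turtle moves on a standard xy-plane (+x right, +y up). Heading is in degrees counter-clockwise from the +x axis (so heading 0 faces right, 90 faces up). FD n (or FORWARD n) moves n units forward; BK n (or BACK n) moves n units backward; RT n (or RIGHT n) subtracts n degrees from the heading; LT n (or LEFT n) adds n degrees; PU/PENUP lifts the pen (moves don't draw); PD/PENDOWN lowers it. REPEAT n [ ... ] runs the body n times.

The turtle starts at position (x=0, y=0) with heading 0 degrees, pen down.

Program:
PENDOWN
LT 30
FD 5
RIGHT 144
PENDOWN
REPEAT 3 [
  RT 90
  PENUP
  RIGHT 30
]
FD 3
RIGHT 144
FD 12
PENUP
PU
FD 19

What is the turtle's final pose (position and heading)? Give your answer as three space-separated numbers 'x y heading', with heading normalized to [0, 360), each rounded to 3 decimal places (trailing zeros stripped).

Executing turtle program step by step:
Start: pos=(0,0), heading=0, pen down
PD: pen down
LT 30: heading 0 -> 30
FD 5: (0,0) -> (4.33,2.5) [heading=30, draw]
RT 144: heading 30 -> 246
PD: pen down
REPEAT 3 [
  -- iteration 1/3 --
  RT 90: heading 246 -> 156
  PU: pen up
  RT 30: heading 156 -> 126
  -- iteration 2/3 --
  RT 90: heading 126 -> 36
  PU: pen up
  RT 30: heading 36 -> 6
  -- iteration 3/3 --
  RT 90: heading 6 -> 276
  PU: pen up
  RT 30: heading 276 -> 246
]
FD 3: (4.33,2.5) -> (3.11,-0.241) [heading=246, move]
RT 144: heading 246 -> 102
FD 12: (3.11,-0.241) -> (0.615,11.497) [heading=102, move]
PU: pen up
PU: pen up
FD 19: (0.615,11.497) -> (-3.335,30.082) [heading=102, move]
Final: pos=(-3.335,30.082), heading=102, 1 segment(s) drawn

Answer: -3.335 30.082 102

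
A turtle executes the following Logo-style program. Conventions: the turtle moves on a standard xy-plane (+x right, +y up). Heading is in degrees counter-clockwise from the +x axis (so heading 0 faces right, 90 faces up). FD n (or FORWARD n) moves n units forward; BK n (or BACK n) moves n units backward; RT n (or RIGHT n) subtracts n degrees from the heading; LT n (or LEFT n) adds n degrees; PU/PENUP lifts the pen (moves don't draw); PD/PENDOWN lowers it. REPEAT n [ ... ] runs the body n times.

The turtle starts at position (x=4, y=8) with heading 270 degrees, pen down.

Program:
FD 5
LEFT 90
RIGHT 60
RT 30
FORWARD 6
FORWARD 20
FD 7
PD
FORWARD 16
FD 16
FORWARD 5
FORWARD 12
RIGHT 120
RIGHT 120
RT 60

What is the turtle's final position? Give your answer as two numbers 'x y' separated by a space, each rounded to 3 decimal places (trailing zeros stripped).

Executing turtle program step by step:
Start: pos=(4,8), heading=270, pen down
FD 5: (4,8) -> (4,3) [heading=270, draw]
LT 90: heading 270 -> 0
RT 60: heading 0 -> 300
RT 30: heading 300 -> 270
FD 6: (4,3) -> (4,-3) [heading=270, draw]
FD 20: (4,-3) -> (4,-23) [heading=270, draw]
FD 7: (4,-23) -> (4,-30) [heading=270, draw]
PD: pen down
FD 16: (4,-30) -> (4,-46) [heading=270, draw]
FD 16: (4,-46) -> (4,-62) [heading=270, draw]
FD 5: (4,-62) -> (4,-67) [heading=270, draw]
FD 12: (4,-67) -> (4,-79) [heading=270, draw]
RT 120: heading 270 -> 150
RT 120: heading 150 -> 30
RT 60: heading 30 -> 330
Final: pos=(4,-79), heading=330, 8 segment(s) drawn

Answer: 4 -79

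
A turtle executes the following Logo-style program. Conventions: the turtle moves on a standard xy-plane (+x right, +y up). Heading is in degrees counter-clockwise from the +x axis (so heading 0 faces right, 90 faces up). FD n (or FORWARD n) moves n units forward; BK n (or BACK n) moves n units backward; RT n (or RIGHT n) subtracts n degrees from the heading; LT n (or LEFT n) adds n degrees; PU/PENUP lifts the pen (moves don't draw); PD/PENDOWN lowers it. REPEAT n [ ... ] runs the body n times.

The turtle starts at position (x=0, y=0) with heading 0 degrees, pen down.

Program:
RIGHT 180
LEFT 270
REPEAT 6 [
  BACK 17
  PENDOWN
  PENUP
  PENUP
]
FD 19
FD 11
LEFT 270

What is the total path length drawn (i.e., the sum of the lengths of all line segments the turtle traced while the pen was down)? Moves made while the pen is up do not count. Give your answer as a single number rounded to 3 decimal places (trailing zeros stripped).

Answer: 17

Derivation:
Executing turtle program step by step:
Start: pos=(0,0), heading=0, pen down
RT 180: heading 0 -> 180
LT 270: heading 180 -> 90
REPEAT 6 [
  -- iteration 1/6 --
  BK 17: (0,0) -> (0,-17) [heading=90, draw]
  PD: pen down
  PU: pen up
  PU: pen up
  -- iteration 2/6 --
  BK 17: (0,-17) -> (0,-34) [heading=90, move]
  PD: pen down
  PU: pen up
  PU: pen up
  -- iteration 3/6 --
  BK 17: (0,-34) -> (0,-51) [heading=90, move]
  PD: pen down
  PU: pen up
  PU: pen up
  -- iteration 4/6 --
  BK 17: (0,-51) -> (0,-68) [heading=90, move]
  PD: pen down
  PU: pen up
  PU: pen up
  -- iteration 5/6 --
  BK 17: (0,-68) -> (0,-85) [heading=90, move]
  PD: pen down
  PU: pen up
  PU: pen up
  -- iteration 6/6 --
  BK 17: (0,-85) -> (0,-102) [heading=90, move]
  PD: pen down
  PU: pen up
  PU: pen up
]
FD 19: (0,-102) -> (0,-83) [heading=90, move]
FD 11: (0,-83) -> (0,-72) [heading=90, move]
LT 270: heading 90 -> 0
Final: pos=(0,-72), heading=0, 1 segment(s) drawn

Segment lengths:
  seg 1: (0,0) -> (0,-17), length = 17
Total = 17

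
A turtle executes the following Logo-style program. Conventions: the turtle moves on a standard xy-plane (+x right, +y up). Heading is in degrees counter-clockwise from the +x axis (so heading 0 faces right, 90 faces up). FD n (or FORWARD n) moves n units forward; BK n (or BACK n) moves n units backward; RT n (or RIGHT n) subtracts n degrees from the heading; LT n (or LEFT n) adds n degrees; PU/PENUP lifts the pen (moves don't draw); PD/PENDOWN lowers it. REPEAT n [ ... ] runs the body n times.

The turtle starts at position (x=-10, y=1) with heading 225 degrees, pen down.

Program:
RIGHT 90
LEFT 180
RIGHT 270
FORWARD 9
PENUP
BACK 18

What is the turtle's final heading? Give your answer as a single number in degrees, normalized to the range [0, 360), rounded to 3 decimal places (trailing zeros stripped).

Executing turtle program step by step:
Start: pos=(-10,1), heading=225, pen down
RT 90: heading 225 -> 135
LT 180: heading 135 -> 315
RT 270: heading 315 -> 45
FD 9: (-10,1) -> (-3.636,7.364) [heading=45, draw]
PU: pen up
BK 18: (-3.636,7.364) -> (-16.364,-5.364) [heading=45, move]
Final: pos=(-16.364,-5.364), heading=45, 1 segment(s) drawn

Answer: 45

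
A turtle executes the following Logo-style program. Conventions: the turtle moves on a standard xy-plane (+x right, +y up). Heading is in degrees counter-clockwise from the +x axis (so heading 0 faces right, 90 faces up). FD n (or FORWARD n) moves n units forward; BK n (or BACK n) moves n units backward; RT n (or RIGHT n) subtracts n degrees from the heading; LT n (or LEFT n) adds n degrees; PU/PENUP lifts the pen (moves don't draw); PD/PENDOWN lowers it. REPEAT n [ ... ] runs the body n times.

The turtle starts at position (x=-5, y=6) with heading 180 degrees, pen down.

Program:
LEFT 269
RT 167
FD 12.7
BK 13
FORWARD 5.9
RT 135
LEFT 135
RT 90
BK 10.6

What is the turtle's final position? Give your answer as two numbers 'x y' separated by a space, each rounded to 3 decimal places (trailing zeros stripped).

Executing turtle program step by step:
Start: pos=(-5,6), heading=180, pen down
LT 269: heading 180 -> 89
RT 167: heading 89 -> 282
FD 12.7: (-5,6) -> (-2.36,-6.422) [heading=282, draw]
BK 13: (-2.36,-6.422) -> (-5.062,6.293) [heading=282, draw]
FD 5.9: (-5.062,6.293) -> (-3.836,0.522) [heading=282, draw]
RT 135: heading 282 -> 147
LT 135: heading 147 -> 282
RT 90: heading 282 -> 192
BK 10.6: (-3.836,0.522) -> (6.533,2.726) [heading=192, draw]
Final: pos=(6.533,2.726), heading=192, 4 segment(s) drawn

Answer: 6.533 2.726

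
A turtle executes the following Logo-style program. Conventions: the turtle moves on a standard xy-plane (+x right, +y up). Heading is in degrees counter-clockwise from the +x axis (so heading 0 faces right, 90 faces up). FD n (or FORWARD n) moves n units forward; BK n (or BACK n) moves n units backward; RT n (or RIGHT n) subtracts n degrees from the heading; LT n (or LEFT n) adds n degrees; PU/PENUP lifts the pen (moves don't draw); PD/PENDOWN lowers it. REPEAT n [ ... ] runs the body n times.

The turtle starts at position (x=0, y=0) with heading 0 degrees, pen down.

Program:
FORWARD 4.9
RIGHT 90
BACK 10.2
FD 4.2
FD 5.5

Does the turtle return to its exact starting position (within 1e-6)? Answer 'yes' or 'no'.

Answer: no

Derivation:
Executing turtle program step by step:
Start: pos=(0,0), heading=0, pen down
FD 4.9: (0,0) -> (4.9,0) [heading=0, draw]
RT 90: heading 0 -> 270
BK 10.2: (4.9,0) -> (4.9,10.2) [heading=270, draw]
FD 4.2: (4.9,10.2) -> (4.9,6) [heading=270, draw]
FD 5.5: (4.9,6) -> (4.9,0.5) [heading=270, draw]
Final: pos=(4.9,0.5), heading=270, 4 segment(s) drawn

Start position: (0, 0)
Final position: (4.9, 0.5)
Distance = 4.925; >= 1e-6 -> NOT closed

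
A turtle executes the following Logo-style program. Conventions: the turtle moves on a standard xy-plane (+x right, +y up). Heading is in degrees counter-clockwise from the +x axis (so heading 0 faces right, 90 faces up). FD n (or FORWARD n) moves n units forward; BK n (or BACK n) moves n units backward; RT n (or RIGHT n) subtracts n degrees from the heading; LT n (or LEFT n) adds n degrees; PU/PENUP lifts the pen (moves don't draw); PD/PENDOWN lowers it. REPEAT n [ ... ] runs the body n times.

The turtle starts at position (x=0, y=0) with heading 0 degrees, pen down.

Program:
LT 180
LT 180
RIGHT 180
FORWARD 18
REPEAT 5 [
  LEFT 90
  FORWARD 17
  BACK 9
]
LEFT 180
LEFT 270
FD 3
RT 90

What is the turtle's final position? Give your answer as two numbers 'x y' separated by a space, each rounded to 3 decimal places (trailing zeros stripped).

Answer: -15 -8

Derivation:
Executing turtle program step by step:
Start: pos=(0,0), heading=0, pen down
LT 180: heading 0 -> 180
LT 180: heading 180 -> 0
RT 180: heading 0 -> 180
FD 18: (0,0) -> (-18,0) [heading=180, draw]
REPEAT 5 [
  -- iteration 1/5 --
  LT 90: heading 180 -> 270
  FD 17: (-18,0) -> (-18,-17) [heading=270, draw]
  BK 9: (-18,-17) -> (-18,-8) [heading=270, draw]
  -- iteration 2/5 --
  LT 90: heading 270 -> 0
  FD 17: (-18,-8) -> (-1,-8) [heading=0, draw]
  BK 9: (-1,-8) -> (-10,-8) [heading=0, draw]
  -- iteration 3/5 --
  LT 90: heading 0 -> 90
  FD 17: (-10,-8) -> (-10,9) [heading=90, draw]
  BK 9: (-10,9) -> (-10,0) [heading=90, draw]
  -- iteration 4/5 --
  LT 90: heading 90 -> 180
  FD 17: (-10,0) -> (-27,0) [heading=180, draw]
  BK 9: (-27,0) -> (-18,0) [heading=180, draw]
  -- iteration 5/5 --
  LT 90: heading 180 -> 270
  FD 17: (-18,0) -> (-18,-17) [heading=270, draw]
  BK 9: (-18,-17) -> (-18,-8) [heading=270, draw]
]
LT 180: heading 270 -> 90
LT 270: heading 90 -> 0
FD 3: (-18,-8) -> (-15,-8) [heading=0, draw]
RT 90: heading 0 -> 270
Final: pos=(-15,-8), heading=270, 12 segment(s) drawn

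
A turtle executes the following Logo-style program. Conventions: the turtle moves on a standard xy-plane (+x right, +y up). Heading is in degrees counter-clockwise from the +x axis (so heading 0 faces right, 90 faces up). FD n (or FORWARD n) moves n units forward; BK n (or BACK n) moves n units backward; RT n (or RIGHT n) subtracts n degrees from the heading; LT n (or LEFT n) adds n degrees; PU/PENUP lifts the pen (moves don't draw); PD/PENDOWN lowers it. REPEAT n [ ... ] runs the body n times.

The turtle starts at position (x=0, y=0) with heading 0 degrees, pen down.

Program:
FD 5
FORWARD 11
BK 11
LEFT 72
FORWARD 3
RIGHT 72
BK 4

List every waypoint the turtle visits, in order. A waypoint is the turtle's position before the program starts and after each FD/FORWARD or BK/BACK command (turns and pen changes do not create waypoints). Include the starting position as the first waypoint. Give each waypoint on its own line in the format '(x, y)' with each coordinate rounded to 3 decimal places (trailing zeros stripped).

Executing turtle program step by step:
Start: pos=(0,0), heading=0, pen down
FD 5: (0,0) -> (5,0) [heading=0, draw]
FD 11: (5,0) -> (16,0) [heading=0, draw]
BK 11: (16,0) -> (5,0) [heading=0, draw]
LT 72: heading 0 -> 72
FD 3: (5,0) -> (5.927,2.853) [heading=72, draw]
RT 72: heading 72 -> 0
BK 4: (5.927,2.853) -> (1.927,2.853) [heading=0, draw]
Final: pos=(1.927,2.853), heading=0, 5 segment(s) drawn
Waypoints (6 total):
(0, 0)
(5, 0)
(16, 0)
(5, 0)
(5.927, 2.853)
(1.927, 2.853)

Answer: (0, 0)
(5, 0)
(16, 0)
(5, 0)
(5.927, 2.853)
(1.927, 2.853)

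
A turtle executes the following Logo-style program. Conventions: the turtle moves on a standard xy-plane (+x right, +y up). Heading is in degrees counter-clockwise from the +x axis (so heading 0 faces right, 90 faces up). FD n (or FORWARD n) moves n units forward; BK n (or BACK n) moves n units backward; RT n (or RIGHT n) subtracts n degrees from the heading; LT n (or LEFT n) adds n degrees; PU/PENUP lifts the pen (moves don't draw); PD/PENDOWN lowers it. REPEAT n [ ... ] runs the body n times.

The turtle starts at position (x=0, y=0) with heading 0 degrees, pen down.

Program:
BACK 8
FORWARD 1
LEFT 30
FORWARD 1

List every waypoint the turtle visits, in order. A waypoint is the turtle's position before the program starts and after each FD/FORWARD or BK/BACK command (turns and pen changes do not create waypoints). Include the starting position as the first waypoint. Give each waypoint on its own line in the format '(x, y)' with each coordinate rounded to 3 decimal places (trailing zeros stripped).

Executing turtle program step by step:
Start: pos=(0,0), heading=0, pen down
BK 8: (0,0) -> (-8,0) [heading=0, draw]
FD 1: (-8,0) -> (-7,0) [heading=0, draw]
LT 30: heading 0 -> 30
FD 1: (-7,0) -> (-6.134,0.5) [heading=30, draw]
Final: pos=(-6.134,0.5), heading=30, 3 segment(s) drawn
Waypoints (4 total):
(0, 0)
(-8, 0)
(-7, 0)
(-6.134, 0.5)

Answer: (0, 0)
(-8, 0)
(-7, 0)
(-6.134, 0.5)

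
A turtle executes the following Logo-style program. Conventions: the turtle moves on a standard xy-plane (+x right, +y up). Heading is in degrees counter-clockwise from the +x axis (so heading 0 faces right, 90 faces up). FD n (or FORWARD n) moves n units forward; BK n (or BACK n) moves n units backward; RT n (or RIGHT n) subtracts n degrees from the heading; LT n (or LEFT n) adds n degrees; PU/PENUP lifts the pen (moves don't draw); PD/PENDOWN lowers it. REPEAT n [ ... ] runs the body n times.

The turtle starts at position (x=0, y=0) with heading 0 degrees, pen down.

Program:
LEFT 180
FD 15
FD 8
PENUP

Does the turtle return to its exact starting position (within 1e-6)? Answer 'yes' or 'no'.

Answer: no

Derivation:
Executing turtle program step by step:
Start: pos=(0,0), heading=0, pen down
LT 180: heading 0 -> 180
FD 15: (0,0) -> (-15,0) [heading=180, draw]
FD 8: (-15,0) -> (-23,0) [heading=180, draw]
PU: pen up
Final: pos=(-23,0), heading=180, 2 segment(s) drawn

Start position: (0, 0)
Final position: (-23, 0)
Distance = 23; >= 1e-6 -> NOT closed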